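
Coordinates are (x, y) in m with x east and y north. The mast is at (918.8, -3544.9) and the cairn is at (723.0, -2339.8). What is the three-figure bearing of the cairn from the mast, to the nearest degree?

Δeast = 723.0 − 918.8 = -195.80; Δnorth = -2339.8 − -3544.9 = 1205.10.
Bearing = atan2(Δeast, Δnorth) mod 360° = 350.77° ≈ 351°.

351°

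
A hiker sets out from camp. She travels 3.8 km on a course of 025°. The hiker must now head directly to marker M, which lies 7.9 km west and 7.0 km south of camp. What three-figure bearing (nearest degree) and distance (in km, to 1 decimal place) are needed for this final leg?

Leg 1 (025°, 3.8 km): east 3.8 sin 25° = 1.61, north 3.8 cos 25° = 3.44
Current position: (1.61, 3.44). Target: (-7.9, -7.0). Remaining: Δeast = -9.51, Δnorth = -10.44.
Bearing = atan2(-9.51, -10.44) mod 360° = 222.31°; distance = √((-9.51)² + (-10.44)²) = 14.122 km.

222°, 14.1 km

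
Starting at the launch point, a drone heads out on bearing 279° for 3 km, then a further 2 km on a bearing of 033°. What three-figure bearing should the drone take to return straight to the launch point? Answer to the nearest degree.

Leg 1 (279°, 3 km): east 3 sin 279° = -2.96, north 3 cos 279° = 0.47
Leg 2 (033°, 2 km): east 2 sin 33° = 1.09, north 2 cos 33° = 1.68
Net displacement: -1.87 east, 2.15 north. Direction back to start is (1.87, -2.15): bearing = atan2(1.87, -2.15) mod 360° = 138.88° ≈ 139°.

139°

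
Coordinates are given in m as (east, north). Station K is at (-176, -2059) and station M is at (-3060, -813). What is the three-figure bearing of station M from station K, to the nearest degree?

293°

Δeast = -3060 − -176 = -2884.00; Δnorth = -813 − -2059 = 1246.00.
Bearing = atan2(Δeast, Δnorth) mod 360° = 293.37° ≈ 293°.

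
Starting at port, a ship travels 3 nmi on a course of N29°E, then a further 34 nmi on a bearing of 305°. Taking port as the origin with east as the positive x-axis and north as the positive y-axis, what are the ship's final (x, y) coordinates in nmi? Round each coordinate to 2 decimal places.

(-26.40, 22.13)

Leg 1 (N29°E, 3 nmi): east 3 sin 29° = 1.45, north 3 cos 29° = 2.62
Leg 2 (305°, 34 nmi): east 34 sin 305° = -27.85, north 34 cos 305° = 19.50
Summing: -26.40 nmi east, 22.13 nmi north → (-26.40, 22.13).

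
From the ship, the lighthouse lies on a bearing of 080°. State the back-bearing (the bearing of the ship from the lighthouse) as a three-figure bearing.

Back-bearing = 080° + 180° = 260°.

260°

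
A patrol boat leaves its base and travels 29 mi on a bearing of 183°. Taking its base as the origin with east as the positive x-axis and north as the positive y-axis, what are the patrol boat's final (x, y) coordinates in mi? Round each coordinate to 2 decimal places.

Leg 1 (183°, 29 mi): east 29 sin 183° = -1.52, north 29 cos 183° = -28.96
Summing: -1.52 mi east, -28.96 mi north → (-1.52, -28.96).

(-1.52, -28.96)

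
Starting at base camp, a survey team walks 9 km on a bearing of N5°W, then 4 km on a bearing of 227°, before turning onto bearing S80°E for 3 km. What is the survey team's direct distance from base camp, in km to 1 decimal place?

Leg 1 (N5°W, 9 km): east 9 sin 355° = -0.78, north 9 cos 355° = 8.97
Leg 2 (227°, 4 km): east 4 sin 227° = -2.93, north 4 cos 227° = -2.73
Leg 3 (S80°E, 3 km): east 3 sin 100° = 2.95, north 3 cos 100° = -0.52
Net: -0.76 east, 5.72 north. Distance = √((-0.76)² + (5.72)²) = 5.767 km.

5.8 km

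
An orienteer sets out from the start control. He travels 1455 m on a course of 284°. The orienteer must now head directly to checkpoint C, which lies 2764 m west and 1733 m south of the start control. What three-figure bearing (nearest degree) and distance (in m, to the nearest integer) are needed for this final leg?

213°, 2485 m

Leg 1 (284°, 1455 m): east 1455 sin 284° = -1411.78, north 1455 cos 284° = 352.00
Current position: (-1411.78, 352.00). Target: (-2764, -1733). Remaining: Δeast = -1352.22, Δnorth = -2085.00.
Bearing = atan2(-1352.22, -2085.00) mod 360° = 212.97°; distance = √((-1352.22)² + (-2085.00)²) = 2485.097 m.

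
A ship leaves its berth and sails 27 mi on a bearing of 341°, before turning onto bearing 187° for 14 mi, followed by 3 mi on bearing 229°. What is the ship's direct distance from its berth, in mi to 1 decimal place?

Leg 1 (341°, 27 mi): east 27 sin 341° = -8.79, north 27 cos 341° = 25.53
Leg 2 (187°, 14 mi): east 14 sin 187° = -1.71, north 14 cos 187° = -13.90
Leg 3 (229°, 3 mi): east 3 sin 229° = -2.26, north 3 cos 229° = -1.97
Net: -12.76 east, 9.67 north. Distance = √((-12.76)² + (9.67)²) = 16.008 mi.

16.0 mi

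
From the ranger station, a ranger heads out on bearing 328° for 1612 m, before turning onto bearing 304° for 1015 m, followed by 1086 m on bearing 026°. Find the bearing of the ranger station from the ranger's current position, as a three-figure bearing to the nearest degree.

157°

Leg 1 (328°, 1612 m): east 1612 sin 328° = -854.23, north 1612 cos 328° = 1367.05
Leg 2 (304°, 1015 m): east 1015 sin 304° = -841.47, north 1015 cos 304° = 567.58
Leg 3 (026°, 1086 m): east 1086 sin 26° = 476.07, north 1086 cos 26° = 976.09
Net displacement: -1219.63 east, 2910.72 north. Direction back to start is (1219.63, -2910.72): bearing = atan2(1219.63, -2910.72) mod 360° = 157.27° ≈ 157°.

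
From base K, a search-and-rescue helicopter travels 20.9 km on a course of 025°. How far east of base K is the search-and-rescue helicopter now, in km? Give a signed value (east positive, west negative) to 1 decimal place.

Leg 1 (025°, 20.9 km): east 20.9 sin 25° = 8.83, north 20.9 cos 25° = 18.94
Net east component: 8.83 km.

8.8 km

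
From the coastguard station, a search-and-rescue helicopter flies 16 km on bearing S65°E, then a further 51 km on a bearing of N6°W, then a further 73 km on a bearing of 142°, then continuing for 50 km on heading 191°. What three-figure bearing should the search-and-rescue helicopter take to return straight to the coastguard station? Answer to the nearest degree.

325°

Leg 1 (S65°E, 16 km): east 16 sin 115° = 14.50, north 16 cos 115° = -6.76
Leg 2 (N6°W, 51 km): east 51 sin 354° = -5.33, north 51 cos 354° = 50.72
Leg 3 (142°, 73 km): east 73 sin 142° = 44.94, north 73 cos 142° = -57.52
Leg 4 (191°, 50 km): east 50 sin 191° = -9.54, north 50 cos 191° = -49.08
Net displacement: 44.57 east, -62.65 north. Direction back to start is (-44.57, 62.65): bearing = atan2(-44.57, 62.65) mod 360° = 324.57° ≈ 325°.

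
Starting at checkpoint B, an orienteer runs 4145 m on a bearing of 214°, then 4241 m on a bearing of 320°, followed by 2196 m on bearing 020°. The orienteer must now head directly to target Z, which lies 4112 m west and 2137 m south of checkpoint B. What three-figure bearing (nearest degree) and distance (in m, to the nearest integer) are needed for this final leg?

Leg 1 (214°, 4145 m): east 4145 sin 214° = -2317.85, north 4145 cos 214° = -3436.36
Leg 2 (320°, 4241 m): east 4241 sin 320° = -2726.06, north 4241 cos 320° = 3248.79
Leg 3 (020°, 2196 m): east 2196 sin 20° = 751.08, north 2196 cos 20° = 2063.56
Current position: (-4292.84, 1876.00). Target: (-4112, -2137). Remaining: Δeast = 180.84, Δnorth = -4013.00.
Bearing = atan2(180.84, -4013.00) mod 360° = 177.42°; distance = √((180.84)² + (-4013.00)²) = 4017.071 m.

177°, 4017 m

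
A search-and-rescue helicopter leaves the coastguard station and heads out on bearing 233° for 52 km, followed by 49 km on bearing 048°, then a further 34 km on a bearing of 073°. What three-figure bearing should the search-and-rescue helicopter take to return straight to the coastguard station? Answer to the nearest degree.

247°

Leg 1 (233°, 52 km): east 52 sin 233° = -41.53, north 52 cos 233° = -31.29
Leg 2 (048°, 49 km): east 49 sin 48° = 36.41, north 49 cos 48° = 32.79
Leg 3 (073°, 34 km): east 34 sin 73° = 32.51, north 34 cos 73° = 9.94
Net displacement: 27.40 east, 11.43 north. Direction back to start is (-27.40, -11.43): bearing = atan2(-27.40, -11.43) mod 360° = 247.35° ≈ 247°.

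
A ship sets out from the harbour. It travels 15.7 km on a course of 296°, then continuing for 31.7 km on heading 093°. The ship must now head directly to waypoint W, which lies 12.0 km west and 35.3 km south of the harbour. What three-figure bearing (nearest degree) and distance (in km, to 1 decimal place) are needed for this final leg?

216°, 50.2 km

Leg 1 (296°, 15.7 km): east 15.7 sin 296° = -14.11, north 15.7 cos 296° = 6.88
Leg 2 (093°, 31.7 km): east 31.7 sin 93° = 31.66, north 31.7 cos 93° = -1.66
Current position: (17.55, 5.22). Target: (-12.0, -35.3). Remaining: Δeast = -29.55, Δnorth = -40.52.
Bearing = atan2(-29.55, -40.52) mod 360° = 216.10°; distance = √((-29.55)² + (-40.52)²) = 50.151 km.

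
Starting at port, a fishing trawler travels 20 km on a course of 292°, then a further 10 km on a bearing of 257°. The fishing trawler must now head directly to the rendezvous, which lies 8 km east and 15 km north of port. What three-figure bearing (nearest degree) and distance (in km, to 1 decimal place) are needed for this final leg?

075°, 37.6 km

Leg 1 (292°, 20 km): east 20 sin 292° = -18.54, north 20 cos 292° = 7.49
Leg 2 (257°, 10 km): east 10 sin 257° = -9.74, north 10 cos 257° = -2.25
Current position: (-28.29, 5.24). Target: (8, 15). Remaining: Δeast = 36.29, Δnorth = 9.76.
Bearing = atan2(36.29, 9.76) mod 360° = 74.95°; distance = √((36.29)² + (9.76)²) = 37.576 km.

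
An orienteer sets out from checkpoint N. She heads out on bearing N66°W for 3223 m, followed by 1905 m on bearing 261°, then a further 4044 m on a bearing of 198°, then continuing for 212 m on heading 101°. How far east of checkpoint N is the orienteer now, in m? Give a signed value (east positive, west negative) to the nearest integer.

Leg 1 (N66°W, 3223 m): east 3223 sin 294° = -2944.36, north 3223 cos 294° = 1310.91
Leg 2 (261°, 1905 m): east 1905 sin 261° = -1881.55, north 1905 cos 261° = -298.01
Leg 3 (198°, 4044 m): east 4044 sin 198° = -1249.66, north 4044 cos 198° = -3846.07
Leg 4 (101°, 212 m): east 212 sin 101° = 208.10, north 212 cos 101° = -40.45
Net east component: -5867.46 m.

-5867 m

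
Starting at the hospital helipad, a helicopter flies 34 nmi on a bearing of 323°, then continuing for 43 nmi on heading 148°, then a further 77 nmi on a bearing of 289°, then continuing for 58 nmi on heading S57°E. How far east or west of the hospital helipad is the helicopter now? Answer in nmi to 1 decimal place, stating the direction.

Leg 1 (323°, 34 nmi): east 34 sin 323° = -20.46, north 34 cos 323° = 27.15
Leg 2 (148°, 43 nmi): east 43 sin 148° = 22.79, north 43 cos 148° = -36.47
Leg 3 (289°, 77 nmi): east 77 sin 289° = -72.80, north 77 cos 289° = 25.07
Leg 4 (S57°E, 58 nmi): east 58 sin 123° = 48.64, north 58 cos 123° = -31.59
Net east component: -21.84 nmi.

21.8 nmi west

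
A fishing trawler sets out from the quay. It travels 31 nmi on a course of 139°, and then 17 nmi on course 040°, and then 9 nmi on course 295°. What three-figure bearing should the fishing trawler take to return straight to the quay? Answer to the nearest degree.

Leg 1 (139°, 31 nmi): east 31 sin 139° = 20.34, north 31 cos 139° = -23.40
Leg 2 (040°, 17 nmi): east 17 sin 40° = 10.93, north 17 cos 40° = 13.02
Leg 3 (295°, 9 nmi): east 9 sin 295° = -8.16, north 9 cos 295° = 3.80
Net displacement: 23.11 east, -6.57 north. Direction back to start is (-23.11, 6.57): bearing = atan2(-23.11, 6.57) mod 360° = 285.87° ≈ 286°.

286°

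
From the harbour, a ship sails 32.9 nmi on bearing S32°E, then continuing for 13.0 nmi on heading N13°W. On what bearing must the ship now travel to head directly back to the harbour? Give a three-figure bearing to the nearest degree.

Leg 1 (S32°E, 32.9 nmi): east 32.9 sin 148° = 17.43, north 32.9 cos 148° = -27.90
Leg 2 (N13°W, 13.0 nmi): east 13.0 sin 347° = -2.92, north 13.0 cos 347° = 12.67
Net displacement: 14.51 east, -15.23 north. Direction back to start is (-14.51, 15.23): bearing = atan2(-14.51, 15.23) mod 360° = 316.39° ≈ 316°.

316°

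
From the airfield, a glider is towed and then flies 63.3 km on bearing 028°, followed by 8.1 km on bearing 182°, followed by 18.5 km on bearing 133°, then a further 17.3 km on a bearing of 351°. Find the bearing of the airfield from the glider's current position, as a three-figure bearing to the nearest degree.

218°

Leg 1 (028°, 63.3 km): east 63.3 sin 28° = 29.72, north 63.3 cos 28° = 55.89
Leg 2 (182°, 8.1 km): east 8.1 sin 182° = -0.28, north 8.1 cos 182° = -8.10
Leg 3 (133°, 18.5 km): east 18.5 sin 133° = 13.53, north 18.5 cos 133° = -12.62
Leg 4 (351°, 17.3 km): east 17.3 sin 351° = -2.71, north 17.3 cos 351° = 17.09
Net displacement: 40.26 east, 52.27 north. Direction back to start is (-40.26, -52.27): bearing = atan2(-40.26, -52.27) mod 360° = 217.61° ≈ 218°.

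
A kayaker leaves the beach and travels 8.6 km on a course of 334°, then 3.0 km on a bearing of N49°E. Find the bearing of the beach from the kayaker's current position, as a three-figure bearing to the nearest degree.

Leg 1 (334°, 8.6 km): east 8.6 sin 334° = -3.77, north 8.6 cos 334° = 7.73
Leg 2 (N49°E, 3.0 km): east 3.0 sin 49° = 2.26, north 3.0 cos 49° = 1.97
Net displacement: -1.51 east, 9.70 north. Direction back to start is (1.51, -9.70): bearing = atan2(1.51, -9.70) mod 360° = 171.17° ≈ 171°.

171°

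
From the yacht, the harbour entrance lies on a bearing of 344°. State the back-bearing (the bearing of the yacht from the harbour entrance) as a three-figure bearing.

164°

Back-bearing = 344° − 180° = 164°.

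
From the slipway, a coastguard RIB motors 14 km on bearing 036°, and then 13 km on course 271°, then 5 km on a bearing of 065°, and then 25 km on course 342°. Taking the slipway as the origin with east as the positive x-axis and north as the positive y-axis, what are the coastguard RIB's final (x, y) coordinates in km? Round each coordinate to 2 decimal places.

(-7.96, 37.44)

Leg 1 (036°, 14 km): east 14 sin 36° = 8.23, north 14 cos 36° = 11.33
Leg 2 (271°, 13 km): east 13 sin 271° = -13.00, north 13 cos 271° = 0.23
Leg 3 (065°, 5 km): east 5 sin 65° = 4.53, north 5 cos 65° = 2.11
Leg 4 (342°, 25 km): east 25 sin 342° = -7.73, north 25 cos 342° = 23.78
Summing: -7.96 km east, 37.44 km north → (-7.96, 37.44).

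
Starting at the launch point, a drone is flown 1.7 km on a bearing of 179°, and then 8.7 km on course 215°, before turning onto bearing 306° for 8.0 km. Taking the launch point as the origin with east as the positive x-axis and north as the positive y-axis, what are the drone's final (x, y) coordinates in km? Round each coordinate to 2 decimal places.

Leg 1 (179°, 1.7 km): east 1.7 sin 179° = 0.03, north 1.7 cos 179° = -1.70
Leg 2 (215°, 8.7 km): east 8.7 sin 215° = -4.99, north 8.7 cos 215° = -7.13
Leg 3 (306°, 8.0 km): east 8.0 sin 306° = -6.47, north 8.0 cos 306° = 4.70
Summing: -11.43 km east, -4.12 km north → (-11.43, -4.12).

(-11.43, -4.12)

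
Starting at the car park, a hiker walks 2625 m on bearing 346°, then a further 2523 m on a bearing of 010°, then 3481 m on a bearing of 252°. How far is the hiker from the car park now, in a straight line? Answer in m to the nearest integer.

5287 m

Leg 1 (346°, 2625 m): east 2625 sin 346° = -635.04, north 2625 cos 346° = 2547.03
Leg 2 (010°, 2523 m): east 2523 sin 10° = 438.11, north 2523 cos 10° = 2484.67
Leg 3 (252°, 3481 m): east 3481 sin 252° = -3310.63, north 3481 cos 252° = -1075.69
Net: -3507.56 east, 3956.01 north. Distance = √((-3507.56)² + (3956.01)²) = 5287.056 m.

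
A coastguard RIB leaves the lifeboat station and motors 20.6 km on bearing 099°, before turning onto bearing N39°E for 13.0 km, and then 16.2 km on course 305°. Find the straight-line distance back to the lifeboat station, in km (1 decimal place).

22.2 km

Leg 1 (099°, 20.6 km): east 20.6 sin 99° = 20.35, north 20.6 cos 99° = -3.22
Leg 2 (N39°E, 13.0 km): east 13.0 sin 39° = 8.18, north 13.0 cos 39° = 10.10
Leg 3 (305°, 16.2 km): east 16.2 sin 305° = -13.27, north 16.2 cos 305° = 9.29
Net: 15.26 east, 16.17 north. Distance = √((15.26)² + (16.17)²) = 22.233 km.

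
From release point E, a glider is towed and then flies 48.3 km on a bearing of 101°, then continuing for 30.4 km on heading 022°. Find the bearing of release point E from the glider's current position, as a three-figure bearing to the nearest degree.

Leg 1 (101°, 48.3 km): east 48.3 sin 101° = 47.41, north 48.3 cos 101° = -9.22
Leg 2 (022°, 30.4 km): east 30.4 sin 22° = 11.39, north 30.4 cos 22° = 28.19
Net displacement: 58.80 east, 18.97 north. Direction back to start is (-58.80, -18.97): bearing = atan2(-58.80, -18.97) mod 360° = 252.12° ≈ 252°.

252°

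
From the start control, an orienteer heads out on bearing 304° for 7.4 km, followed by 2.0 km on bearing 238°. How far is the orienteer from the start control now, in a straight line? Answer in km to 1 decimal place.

8.4 km

Leg 1 (304°, 7.4 km): east 7.4 sin 304° = -6.13, north 7.4 cos 304° = 4.14
Leg 2 (238°, 2.0 km): east 2.0 sin 238° = -1.70, north 2.0 cos 238° = -1.06
Net: -7.83 east, 3.08 north. Distance = √((-7.83)² + (3.08)²) = 8.414 km.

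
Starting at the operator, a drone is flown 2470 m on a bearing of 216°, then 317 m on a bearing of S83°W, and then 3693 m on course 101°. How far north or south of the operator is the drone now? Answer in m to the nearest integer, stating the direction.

Leg 1 (216°, 2470 m): east 2470 sin 216° = -1451.83, north 2470 cos 216° = -1998.27
Leg 2 (S83°W, 317 m): east 317 sin 263° = -314.64, north 317 cos 263° = -38.63
Leg 3 (101°, 3693 m): east 3693 sin 101° = 3625.15, north 3693 cos 101° = -704.66
Net north component: -2741.56 m.

2742 m south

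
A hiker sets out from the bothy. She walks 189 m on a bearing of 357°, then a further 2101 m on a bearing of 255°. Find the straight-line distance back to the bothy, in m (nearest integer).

2070 m

Leg 1 (357°, 189 m): east 189 sin 357° = -9.89, north 189 cos 357° = 188.74
Leg 2 (255°, 2101 m): east 2101 sin 255° = -2029.41, north 2101 cos 255° = -543.78
Net: -2039.30 east, -355.04 north. Distance = √((-2039.30)² + (-355.04)²) = 2069.977 m.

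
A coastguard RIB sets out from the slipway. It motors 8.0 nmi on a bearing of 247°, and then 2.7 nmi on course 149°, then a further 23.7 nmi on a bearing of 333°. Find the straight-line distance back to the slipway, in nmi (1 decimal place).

22.9 nmi

Leg 1 (247°, 8.0 nmi): east 8.0 sin 247° = -7.36, north 8.0 cos 247° = -3.13
Leg 2 (149°, 2.7 nmi): east 2.7 sin 149° = 1.39, north 2.7 cos 149° = -2.31
Leg 3 (333°, 23.7 nmi): east 23.7 sin 333° = -10.76, north 23.7 cos 333° = 21.12
Net: -16.73 east, 15.68 north. Distance = √((-16.73)² + (15.68)²) = 22.929 nmi.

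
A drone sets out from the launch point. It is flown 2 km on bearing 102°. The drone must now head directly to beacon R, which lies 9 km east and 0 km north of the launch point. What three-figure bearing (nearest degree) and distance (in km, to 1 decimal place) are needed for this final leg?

087°, 7.1 km

Leg 1 (102°, 2 km): east 2 sin 102° = 1.96, north 2 cos 102° = -0.42
Current position: (1.96, -0.42). Target: (9, 0). Remaining: Δeast = 7.04, Δnorth = 0.42.
Bearing = atan2(7.04, 0.42) mod 360° = 86.62°; distance = √((7.04)² + (0.42)²) = 7.056 km.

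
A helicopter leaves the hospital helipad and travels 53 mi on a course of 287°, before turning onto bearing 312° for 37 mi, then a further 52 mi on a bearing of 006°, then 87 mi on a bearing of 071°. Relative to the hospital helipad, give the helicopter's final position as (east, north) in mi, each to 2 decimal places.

Leg 1 (287°, 53 mi): east 53 sin 287° = -50.68, north 53 cos 287° = 15.50
Leg 2 (312°, 37 mi): east 37 sin 312° = -27.50, north 37 cos 312° = 24.76
Leg 3 (006°, 52 mi): east 52 sin 6° = 5.44, north 52 cos 6° = 51.72
Leg 4 (071°, 87 mi): east 87 sin 71° = 82.26, north 87 cos 71° = 28.32
Summing: 9.52 mi east, 120.29 mi north → (9.52, 120.29).

(9.52, 120.29)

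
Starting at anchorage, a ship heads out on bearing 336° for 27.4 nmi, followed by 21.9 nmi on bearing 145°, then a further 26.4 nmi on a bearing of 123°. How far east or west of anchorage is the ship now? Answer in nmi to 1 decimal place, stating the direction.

23.6 nmi east

Leg 1 (336°, 27.4 nmi): east 27.4 sin 336° = -11.14, north 27.4 cos 336° = 25.03
Leg 2 (145°, 21.9 nmi): east 21.9 sin 145° = 12.56, north 21.9 cos 145° = -17.94
Leg 3 (123°, 26.4 nmi): east 26.4 sin 123° = 22.14, north 26.4 cos 123° = -14.38
Net east component: 23.56 nmi.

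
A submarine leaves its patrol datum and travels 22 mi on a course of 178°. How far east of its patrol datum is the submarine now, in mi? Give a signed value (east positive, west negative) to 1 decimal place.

Leg 1 (178°, 22 mi): east 22 sin 178° = 0.77, north 22 cos 178° = -21.99
Net east component: 0.77 mi.

0.8 mi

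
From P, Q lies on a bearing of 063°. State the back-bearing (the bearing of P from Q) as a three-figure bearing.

Back-bearing = 063° + 180° = 243°.

243°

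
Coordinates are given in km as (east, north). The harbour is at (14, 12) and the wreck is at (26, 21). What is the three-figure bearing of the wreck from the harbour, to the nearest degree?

053°

Δeast = 26 − 14 = 12.00; Δnorth = 21 − 12 = 9.00.
Bearing = atan2(Δeast, Δnorth) mod 360° = 53.13° ≈ 053°.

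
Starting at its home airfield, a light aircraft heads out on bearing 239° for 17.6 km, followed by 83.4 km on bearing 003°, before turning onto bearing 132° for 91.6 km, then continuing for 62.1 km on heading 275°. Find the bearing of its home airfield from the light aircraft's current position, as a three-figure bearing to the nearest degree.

166°

Leg 1 (239°, 17.6 km): east 17.6 sin 239° = -15.09, north 17.6 cos 239° = -9.06
Leg 2 (003°, 83.4 km): east 83.4 sin 3° = 4.36, north 83.4 cos 3° = 83.29
Leg 3 (132°, 91.6 km): east 91.6 sin 132° = 68.07, north 91.6 cos 132° = -61.29
Leg 4 (275°, 62.1 km): east 62.1 sin 275° = -61.86, north 62.1 cos 275° = 5.41
Net displacement: -4.51 east, 18.34 north. Direction back to start is (4.51, -18.34): bearing = atan2(4.51, -18.34) mod 360° = 166.18° ≈ 166°.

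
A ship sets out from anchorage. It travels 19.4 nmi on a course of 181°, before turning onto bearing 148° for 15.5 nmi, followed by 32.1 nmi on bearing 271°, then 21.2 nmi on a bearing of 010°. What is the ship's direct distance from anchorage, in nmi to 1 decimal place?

23.3 nmi

Leg 1 (181°, 19.4 nmi): east 19.4 sin 181° = -0.34, north 19.4 cos 181° = -19.40
Leg 2 (148°, 15.5 nmi): east 15.5 sin 148° = 8.21, north 15.5 cos 148° = -13.14
Leg 3 (271°, 32.1 nmi): east 32.1 sin 271° = -32.10, north 32.1 cos 271° = 0.56
Leg 4 (010°, 21.2 nmi): east 21.2 sin 10° = 3.68, north 21.2 cos 10° = 20.88
Net: -20.54 east, -11.10 north. Distance = √((-20.54)² + (-11.10)²) = 23.348 nmi.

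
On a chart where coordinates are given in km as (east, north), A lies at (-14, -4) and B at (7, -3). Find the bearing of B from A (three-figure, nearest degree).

087°

Δeast = 7 − -14 = 21.00; Δnorth = -3 − -4 = 1.00.
Bearing = atan2(Δeast, Δnorth) mod 360° = 87.27° ≈ 087°.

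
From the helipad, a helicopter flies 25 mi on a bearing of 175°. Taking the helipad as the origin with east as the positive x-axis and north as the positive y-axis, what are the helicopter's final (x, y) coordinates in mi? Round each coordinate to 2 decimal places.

Leg 1 (175°, 25 mi): east 25 sin 175° = 2.18, north 25 cos 175° = -24.90
Summing: 2.18 mi east, -24.90 mi north → (2.18, -24.90).

(2.18, -24.90)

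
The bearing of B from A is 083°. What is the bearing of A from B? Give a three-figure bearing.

Back-bearing = 083° + 180° = 263°.

263°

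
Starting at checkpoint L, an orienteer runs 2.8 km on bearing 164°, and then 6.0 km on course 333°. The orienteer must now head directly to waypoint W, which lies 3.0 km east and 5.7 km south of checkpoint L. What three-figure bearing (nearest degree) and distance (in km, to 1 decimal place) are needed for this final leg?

149°, 9.7 km

Leg 1 (164°, 2.8 km): east 2.8 sin 164° = 0.77, north 2.8 cos 164° = -2.69
Leg 2 (333°, 6.0 km): east 6.0 sin 333° = -2.72, north 6.0 cos 333° = 5.35
Current position: (-1.95, 2.65). Target: (3.0, -5.7). Remaining: Δeast = 4.95, Δnorth = -8.35.
Bearing = atan2(4.95, -8.35) mod 360° = 149.34°; distance = √((4.95)² + (-8.35)²) = 9.712 km.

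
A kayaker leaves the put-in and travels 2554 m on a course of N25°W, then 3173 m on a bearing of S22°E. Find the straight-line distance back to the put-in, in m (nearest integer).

637 m

Leg 1 (N25°W, 2554 m): east 2554 sin 335° = -1079.37, north 2554 cos 335° = 2314.71
Leg 2 (S22°E, 3173 m): east 3173 sin 158° = 1188.63, north 3173 cos 158° = -2941.95
Net: 109.26 east, -627.24 north. Distance = √((109.26)² + (-627.24)²) = 636.689 m.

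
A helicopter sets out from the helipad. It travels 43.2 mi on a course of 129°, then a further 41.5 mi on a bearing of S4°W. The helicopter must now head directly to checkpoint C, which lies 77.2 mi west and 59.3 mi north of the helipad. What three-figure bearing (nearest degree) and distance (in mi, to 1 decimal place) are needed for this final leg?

320°, 167.3 mi

Leg 1 (129°, 43.2 mi): east 43.2 sin 129° = 33.57, north 43.2 cos 129° = -27.19
Leg 2 (S4°W, 41.5 mi): east 41.5 sin 184° = -2.89, north 41.5 cos 184° = -41.40
Current position: (30.68, -68.59). Target: (-77.2, 59.3). Remaining: Δeast = -107.88, Δnorth = 127.89.
Bearing = atan2(-107.88, 127.89) mod 360° = 319.85°; distance = √((-107.88)² + (127.89)²) = 167.309 mi.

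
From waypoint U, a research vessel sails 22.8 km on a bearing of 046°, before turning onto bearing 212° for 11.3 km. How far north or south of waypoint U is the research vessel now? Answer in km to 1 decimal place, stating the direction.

Leg 1 (046°, 22.8 km): east 22.8 sin 46° = 16.40, north 22.8 cos 46° = 15.84
Leg 2 (212°, 11.3 km): east 11.3 sin 212° = -5.99, north 11.3 cos 212° = -9.58
Net north component: 6.26 km.

6.3 km north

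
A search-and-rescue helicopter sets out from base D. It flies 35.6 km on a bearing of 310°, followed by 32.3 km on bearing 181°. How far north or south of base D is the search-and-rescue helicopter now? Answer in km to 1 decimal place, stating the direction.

9.4 km south

Leg 1 (310°, 35.6 km): east 35.6 sin 310° = -27.27, north 35.6 cos 310° = 22.88
Leg 2 (181°, 32.3 km): east 32.3 sin 181° = -0.56, north 32.3 cos 181° = -32.30
Net north component: -9.41 km.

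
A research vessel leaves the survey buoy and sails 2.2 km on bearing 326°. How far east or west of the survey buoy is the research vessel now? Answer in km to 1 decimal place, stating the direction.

1.2 km west

Leg 1 (326°, 2.2 km): east 2.2 sin 326° = -1.23, north 2.2 cos 326° = 1.82
Net east component: -1.23 km.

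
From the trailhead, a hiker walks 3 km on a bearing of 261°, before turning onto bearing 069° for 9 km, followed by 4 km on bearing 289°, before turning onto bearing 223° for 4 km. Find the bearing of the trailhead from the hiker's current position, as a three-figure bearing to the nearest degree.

137°

Leg 1 (261°, 3 km): east 3 sin 261° = -2.96, north 3 cos 261° = -0.47
Leg 2 (069°, 9 km): east 9 sin 69° = 8.40, north 9 cos 69° = 3.23
Leg 3 (289°, 4 km): east 4 sin 289° = -3.78, north 4 cos 289° = 1.30
Leg 4 (223°, 4 km): east 4 sin 223° = -2.73, north 4 cos 223° = -2.93
Net displacement: -1.07 east, 1.13 north. Direction back to start is (1.07, -1.13): bearing = atan2(1.07, -1.13) mod 360° = 136.61° ≈ 137°.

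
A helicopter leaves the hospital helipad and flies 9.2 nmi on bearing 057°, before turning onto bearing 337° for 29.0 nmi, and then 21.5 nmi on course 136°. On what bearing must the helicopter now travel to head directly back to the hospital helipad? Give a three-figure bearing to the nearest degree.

215°

Leg 1 (057°, 9.2 nmi): east 9.2 sin 57° = 7.72, north 9.2 cos 57° = 5.01
Leg 2 (337°, 29.0 nmi): east 29.0 sin 337° = -11.33, north 29.0 cos 337° = 26.69
Leg 3 (136°, 21.5 nmi): east 21.5 sin 136° = 14.94, north 21.5 cos 136° = -15.47
Net displacement: 11.32 east, 16.24 north. Direction back to start is (-11.32, -16.24): bearing = atan2(-11.32, -16.24) mod 360° = 214.88° ≈ 215°.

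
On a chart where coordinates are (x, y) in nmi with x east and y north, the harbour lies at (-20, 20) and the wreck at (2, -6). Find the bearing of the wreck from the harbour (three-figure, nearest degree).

140°

Δeast = 2 − -20 = 22.00; Δnorth = -6 − 20 = -26.00.
Bearing = atan2(Δeast, Δnorth) mod 360° = 139.76° ≈ 140°.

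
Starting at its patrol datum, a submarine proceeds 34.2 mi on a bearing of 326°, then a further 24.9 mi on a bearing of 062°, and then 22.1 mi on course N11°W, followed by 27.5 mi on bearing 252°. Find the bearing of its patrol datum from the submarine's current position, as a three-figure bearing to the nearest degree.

Leg 1 (326°, 34.2 mi): east 34.2 sin 326° = -19.12, north 34.2 cos 326° = 28.35
Leg 2 (062°, 24.9 mi): east 24.9 sin 62° = 21.99, north 24.9 cos 62° = 11.69
Leg 3 (N11°W, 22.1 mi): east 22.1 sin 349° = -4.22, north 22.1 cos 349° = 21.69
Leg 4 (252°, 27.5 mi): east 27.5 sin 252° = -26.15, north 27.5 cos 252° = -8.50
Net displacement: -27.51 east, 53.24 north. Direction back to start is (27.51, -53.24): bearing = atan2(27.51, -53.24) mod 360° = 152.67° ≈ 153°.

153°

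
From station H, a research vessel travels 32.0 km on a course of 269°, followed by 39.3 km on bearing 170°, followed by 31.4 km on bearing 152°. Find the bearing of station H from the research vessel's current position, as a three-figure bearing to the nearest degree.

Leg 1 (269°, 32.0 km): east 32.0 sin 269° = -32.00, north 32.0 cos 269° = -0.56
Leg 2 (170°, 39.3 km): east 39.3 sin 170° = 6.82, north 39.3 cos 170° = -38.70
Leg 3 (152°, 31.4 km): east 31.4 sin 152° = 14.74, north 31.4 cos 152° = -27.72
Net displacement: -10.43 east, -66.99 north. Direction back to start is (10.43, 66.99): bearing = atan2(10.43, 66.99) mod 360° = 8.85° ≈ 009°.

009°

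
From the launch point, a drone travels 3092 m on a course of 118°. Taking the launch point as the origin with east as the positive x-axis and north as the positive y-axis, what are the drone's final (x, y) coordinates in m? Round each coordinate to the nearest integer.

(2730, -1452)

Leg 1 (118°, 3092 m): east 3092 sin 118° = 2730.07, north 3092 cos 118° = -1451.61
Summing: 2730.07 m east, -1451.61 m north → (2730, -1452).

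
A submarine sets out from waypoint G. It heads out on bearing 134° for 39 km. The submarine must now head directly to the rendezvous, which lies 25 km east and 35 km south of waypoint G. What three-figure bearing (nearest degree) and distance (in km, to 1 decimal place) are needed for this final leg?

Leg 1 (134°, 39 km): east 39 sin 134° = 28.05, north 39 cos 134° = -27.09
Current position: (28.05, -27.09). Target: (25, -35). Remaining: Δeast = -3.05, Δnorth = -7.91.
Bearing = atan2(-3.05, -7.91) mod 360° = 201.12°; distance = √((-3.05)² + (-7.91)²) = 8.478 km.

201°, 8.5 km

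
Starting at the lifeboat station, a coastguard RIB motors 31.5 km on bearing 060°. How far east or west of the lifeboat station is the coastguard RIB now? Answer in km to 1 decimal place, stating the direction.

Leg 1 (060°, 31.5 km): east 31.5 sin 60° = 27.28, north 31.5 cos 60° = 15.75
Net east component: 27.28 km.

27.3 km east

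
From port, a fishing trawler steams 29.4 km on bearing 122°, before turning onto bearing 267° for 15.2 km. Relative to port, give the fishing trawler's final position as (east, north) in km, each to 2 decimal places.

(9.75, -16.38)

Leg 1 (122°, 29.4 km): east 29.4 sin 122° = 24.93, north 29.4 cos 122° = -15.58
Leg 2 (267°, 15.2 km): east 15.2 sin 267° = -15.18, north 15.2 cos 267° = -0.80
Summing: 9.75 km east, -16.38 km north → (9.75, -16.38).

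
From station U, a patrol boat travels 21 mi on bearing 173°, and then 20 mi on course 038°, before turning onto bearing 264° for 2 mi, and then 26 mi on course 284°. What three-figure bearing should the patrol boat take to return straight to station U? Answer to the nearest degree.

Leg 1 (173°, 21 mi): east 21 sin 173° = 2.56, north 21 cos 173° = -20.84
Leg 2 (038°, 20 mi): east 20 sin 38° = 12.31, north 20 cos 38° = 15.76
Leg 3 (264°, 2 mi): east 2 sin 264° = -1.99, north 2 cos 264° = -0.21
Leg 4 (284°, 26 mi): east 26 sin 284° = -25.23, north 26 cos 284° = 6.29
Net displacement: -12.34 east, 1.00 north. Direction back to start is (12.34, -1.00): bearing = atan2(12.34, -1.00) mod 360° = 94.62° ≈ 095°.

095°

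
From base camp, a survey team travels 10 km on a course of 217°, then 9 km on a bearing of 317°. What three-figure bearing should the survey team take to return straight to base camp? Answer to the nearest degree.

Leg 1 (217°, 10 km): east 10 sin 217° = -6.02, north 10 cos 217° = -7.99
Leg 2 (317°, 9 km): east 9 sin 317° = -6.14, north 9 cos 317° = 6.58
Net displacement: -12.16 east, -1.40 north. Direction back to start is (12.16, 1.40): bearing = atan2(12.16, 1.40) mod 360° = 83.41° ≈ 083°.

083°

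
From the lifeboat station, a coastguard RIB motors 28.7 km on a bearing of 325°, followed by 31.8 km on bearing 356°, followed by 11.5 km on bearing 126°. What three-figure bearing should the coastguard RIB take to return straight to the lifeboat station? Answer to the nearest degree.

169°

Leg 1 (325°, 28.7 km): east 28.7 sin 325° = -16.46, north 28.7 cos 325° = 23.51
Leg 2 (356°, 31.8 km): east 31.8 sin 356° = -2.22, north 31.8 cos 356° = 31.72
Leg 3 (126°, 11.5 km): east 11.5 sin 126° = 9.30, north 11.5 cos 126° = -6.76
Net displacement: -9.38 east, 48.47 north. Direction back to start is (9.38, -48.47): bearing = atan2(9.38, -48.47) mod 360° = 169.05° ≈ 169°.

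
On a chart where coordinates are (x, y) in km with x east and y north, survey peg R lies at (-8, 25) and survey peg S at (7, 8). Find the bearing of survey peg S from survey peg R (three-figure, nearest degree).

Δeast = 7 − -8 = 15.00; Δnorth = 8 − 25 = -17.00.
Bearing = atan2(Δeast, Δnorth) mod 360° = 138.58° ≈ 139°.

139°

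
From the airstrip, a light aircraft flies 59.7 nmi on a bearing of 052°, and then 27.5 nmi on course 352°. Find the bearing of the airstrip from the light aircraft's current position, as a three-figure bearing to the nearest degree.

214°

Leg 1 (052°, 59.7 nmi): east 59.7 sin 52° = 47.04, north 59.7 cos 52° = 36.75
Leg 2 (352°, 27.5 nmi): east 27.5 sin 352° = -3.83, north 27.5 cos 352° = 27.23
Net displacement: 43.22 east, 63.99 north. Direction back to start is (-43.22, -63.99): bearing = atan2(-43.22, -63.99) mod 360° = 214.04° ≈ 214°.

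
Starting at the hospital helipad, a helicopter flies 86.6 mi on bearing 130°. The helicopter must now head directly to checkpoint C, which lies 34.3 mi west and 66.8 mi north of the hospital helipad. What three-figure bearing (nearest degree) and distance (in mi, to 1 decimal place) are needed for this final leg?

Leg 1 (130°, 86.6 mi): east 86.6 sin 130° = 66.34, north 86.6 cos 130° = -55.67
Current position: (66.34, -55.67). Target: (-34.3, 66.8). Remaining: Δeast = -100.64, Δnorth = 122.47.
Bearing = atan2(-100.64, 122.47) mod 360° = 320.59°; distance = √((-100.64)² + (122.47)²) = 158.512 mi.

321°, 158.5 mi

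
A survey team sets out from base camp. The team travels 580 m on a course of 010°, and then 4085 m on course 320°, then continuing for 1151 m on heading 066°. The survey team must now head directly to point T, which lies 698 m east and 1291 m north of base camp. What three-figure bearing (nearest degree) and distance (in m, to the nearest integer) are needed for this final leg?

Leg 1 (010°, 580 m): east 580 sin 10° = 100.72, north 580 cos 10° = 571.19
Leg 2 (320°, 4085 m): east 4085 sin 320° = -2625.79, north 4085 cos 320° = 3129.29
Leg 3 (066°, 1151 m): east 1151 sin 66° = 1051.49, north 1151 cos 66° = 468.15
Current position: (-1473.58, 4168.63). Target: (698, 1291). Remaining: Δeast = 2171.58, Δnorth = -2877.63.
Bearing = atan2(2171.58, -2877.63) mod 360° = 142.96°; distance = √((2171.58)² + (-2877.63)²) = 3605.071 m.

143°, 3605 m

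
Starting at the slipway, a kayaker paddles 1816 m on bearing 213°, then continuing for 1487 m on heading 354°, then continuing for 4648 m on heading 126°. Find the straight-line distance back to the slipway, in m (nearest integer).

3814 m

Leg 1 (213°, 1816 m): east 1816 sin 213° = -989.06, north 1816 cos 213° = -1523.03
Leg 2 (354°, 1487 m): east 1487 sin 354° = -155.43, north 1487 cos 354° = 1478.85
Leg 3 (126°, 4648 m): east 4648 sin 126° = 3760.31, north 4648 cos 126° = -2732.03
Net: 2615.81 east, -2776.20 north. Distance = √((2615.81)² + (-2776.20)²) = 3814.413 m.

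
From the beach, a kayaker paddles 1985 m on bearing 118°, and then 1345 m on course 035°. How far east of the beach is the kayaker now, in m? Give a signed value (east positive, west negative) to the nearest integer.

2524 m

Leg 1 (118°, 1985 m): east 1985 sin 118° = 1752.65, north 1985 cos 118° = -931.90
Leg 2 (035°, 1345 m): east 1345 sin 35° = 771.46, north 1345 cos 35° = 1101.76
Net east component: 2524.11 m.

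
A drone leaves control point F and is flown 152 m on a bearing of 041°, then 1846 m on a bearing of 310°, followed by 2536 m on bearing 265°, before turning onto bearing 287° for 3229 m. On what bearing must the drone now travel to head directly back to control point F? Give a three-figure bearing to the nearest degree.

106°

Leg 1 (041°, 152 m): east 152 sin 41° = 99.72, north 152 cos 41° = 114.72
Leg 2 (310°, 1846 m): east 1846 sin 310° = -1414.12, north 1846 cos 310° = 1186.59
Leg 3 (265°, 2536 m): east 2536 sin 265° = -2526.35, north 2536 cos 265° = -221.03
Leg 4 (287°, 3229 m): east 3229 sin 287° = -3087.91, north 3229 cos 287° = 944.07
Net displacement: -6928.65 east, 2024.34 north. Direction back to start is (6928.65, -2024.34): bearing = atan2(6928.65, -2024.34) mod 360° = 106.29° ≈ 106°.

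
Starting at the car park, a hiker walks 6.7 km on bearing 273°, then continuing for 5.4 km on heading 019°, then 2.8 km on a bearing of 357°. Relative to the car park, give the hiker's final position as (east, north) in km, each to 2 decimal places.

Leg 1 (273°, 6.7 km): east 6.7 sin 273° = -6.69, north 6.7 cos 273° = 0.35
Leg 2 (019°, 5.4 km): east 5.4 sin 19° = 1.76, north 5.4 cos 19° = 5.11
Leg 3 (357°, 2.8 km): east 2.8 sin 357° = -0.15, north 2.8 cos 357° = 2.80
Summing: -5.08 km east, 8.25 km north → (-5.08, 8.25).

(-5.08, 8.25)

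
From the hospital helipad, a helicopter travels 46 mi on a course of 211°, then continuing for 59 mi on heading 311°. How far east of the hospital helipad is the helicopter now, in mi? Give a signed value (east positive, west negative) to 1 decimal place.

Leg 1 (211°, 46 mi): east 46 sin 211° = -23.69, north 46 cos 211° = -39.43
Leg 2 (311°, 59 mi): east 59 sin 311° = -44.53, north 59 cos 311° = 38.71
Net east component: -68.22 mi.

-68.2 mi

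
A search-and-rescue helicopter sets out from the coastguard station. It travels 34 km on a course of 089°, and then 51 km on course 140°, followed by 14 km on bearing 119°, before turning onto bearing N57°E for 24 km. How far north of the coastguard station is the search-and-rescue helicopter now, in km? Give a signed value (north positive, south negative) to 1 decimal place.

-32.2 km

Leg 1 (089°, 34 km): east 34 sin 89° = 33.99, north 34 cos 89° = 0.59
Leg 2 (140°, 51 km): east 51 sin 140° = 32.78, north 51 cos 140° = -39.07
Leg 3 (119°, 14 km): east 14 sin 119° = 12.24, north 14 cos 119° = -6.79
Leg 4 (N57°E, 24 km): east 24 sin 57° = 20.13, north 24 cos 57° = 13.07
Net north component: -32.19 km.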